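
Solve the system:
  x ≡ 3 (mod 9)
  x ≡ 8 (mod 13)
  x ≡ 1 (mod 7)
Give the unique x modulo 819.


Moduli 9, 13, 7 are pairwise coprime; by CRT there is a unique solution modulo M = 9 · 13 · 7 = 819.
Solve pairwise, accumulating the modulus:
  Start with x ≡ 3 (mod 9).
  Combine with x ≡ 8 (mod 13): since gcd(9, 13) = 1, we get a unique residue mod 117.
    Write x = 3 + 9·t and substitute into x ≡ 8 (mod 13): 9·t ≡ 8 − 3 = 5 (mod 13).
    The inverse of 9 mod 13 is 3 (since 9·3 = 27 = 2·13 + 1), so t ≡ 3·5 = 15 ≡ 2 (mod 13).
    Then x = 3 + 9·2 = 21, valid modulo lcm(9, 13) = 117: x ≡ 21 (mod 117).
  Combine with x ≡ 1 (mod 7): since gcd(117, 7) = 1, we get a unique residue mod 819.
    Write x = 21 + 117·t and substitute into x ≡ 1 (mod 7): 117·t ≡ 1 − 21 = -20 (mod 7).
    Reduce coefficients mod 7: 5·t ≡ 1 (mod 7).
    The inverse of 5 mod 7 is 3 (since 5·3 = 15 = 2·7 + 1), so t ≡ 3·1 = 3 ≡ 3 (mod 7).
    Then x = 21 + 117·3 = 372, valid modulo lcm(117, 7) = 819: x ≡ 372 (mod 819).
Verify: 372 mod 9 = 3 ✓, 372 mod 13 = 8 ✓, 372 mod 7 = 1 ✓.

x ≡ 372 (mod 819).


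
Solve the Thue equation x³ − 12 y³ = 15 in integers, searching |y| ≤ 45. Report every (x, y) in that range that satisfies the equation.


The equation is x³ - 12y³ = 15. For fixed y, x³ = 12·y³ + 15, so a solution requires the RHS to be a perfect cube.
Strategy: iterate y from -45 to 45, compute RHS = 12·y³ + 15, and check whether it is a (positive or negative) perfect cube.
Check small values of y:
  y = 0: RHS = 15 is not a perfect cube.
  y = 1: RHS = 27 = (3)³ ⇒ x = 3 works.
  y = -1: RHS = 3 is not a perfect cube.
  y = 2: RHS = 111 is not a perfect cube.
  y = -2: RHS = -81 is not a perfect cube.
  y = 3: RHS = 339 is not a perfect cube.
  y = -3: RHS = -309 is not a perfect cube.
Continuing the search up to |y| = 45 finds no further solutions beyond those listed.
Collected solutions: (3, 1).

Solutions (with |y| ≤ 45): (3, 1).


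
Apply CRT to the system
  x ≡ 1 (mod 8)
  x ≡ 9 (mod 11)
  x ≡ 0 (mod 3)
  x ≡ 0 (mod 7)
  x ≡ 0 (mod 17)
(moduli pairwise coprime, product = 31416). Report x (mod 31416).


Product of moduli M = 8 · 11 · 3 · 7 · 17 = 31416.
Merge one congruence at a time:
  Start: x ≡ 1 (mod 8).
  Combine with x ≡ 9 (mod 11); new modulus lcm = 88.
    Write x = 1 + 8·t and substitute into x ≡ 9 (mod 11): 8·t ≡ 9 − 1 = 8 (mod 11).
    The inverse of 8 mod 11 is 7 (since 8·7 = 56 = 5·11 + 1), so t ≡ 7·8 = 56 ≡ 1 (mod 11).
    Then x = 1 + 8·1 = 9, valid modulo lcm(8, 11) = 88: x ≡ 9 (mod 88).
  Combine with x ≡ 0 (mod 3); new modulus lcm = 264.
    Write x = 9 + 88·t and substitute into x ≡ 0 (mod 3): 88·t ≡ 0 − 9 = -9 (mod 3).
    Reduce coefficients mod 3: 1·t ≡ 0 (mod 3).
    So t ≡ 0 (mod 3).
    Then x = 9 + 88·0 = 9, valid modulo lcm(88, 3) = 264: x ≡ 9 (mod 264).
  Combine with x ≡ 0 (mod 7); new modulus lcm = 1848.
    Write x = 9 + 264·t and substitute into x ≡ 0 (mod 7): 264·t ≡ 0 − 9 = -9 (mod 7).
    Reduce coefficients mod 7: 5·t ≡ 5 (mod 7).
    The inverse of 5 mod 7 is 3 (since 5·3 = 15 = 2·7 + 1), so t ≡ 3·5 = 15 ≡ 1 (mod 7).
    Then x = 9 + 264·1 = 273, valid modulo lcm(264, 7) = 1848: x ≡ 273 (mod 1848).
  Combine with x ≡ 0 (mod 17); new modulus lcm = 31416.
    Write x = 273 + 1848·t and substitute into x ≡ 0 (mod 17): 1848·t ≡ 0 − 273 = -273 (mod 17).
    Reduce coefficients mod 17: 12·t ≡ 16 (mod 17).
    The inverse of 12 mod 17 is 10 (since 12·10 = 120 = 7·17 + 1), so t ≡ 10·16 = 160 ≡ 7 (mod 17).
    Then x = 273 + 1848·7 = 13209, valid modulo lcm(1848, 17) = 31416: x ≡ 13209 (mod 31416).
Verify against each original: 13209 mod 8 = 1, 13209 mod 11 = 9, 13209 mod 3 = 0, 13209 mod 7 = 0, 13209 mod 17 = 0.

x ≡ 13209 (mod 31416).


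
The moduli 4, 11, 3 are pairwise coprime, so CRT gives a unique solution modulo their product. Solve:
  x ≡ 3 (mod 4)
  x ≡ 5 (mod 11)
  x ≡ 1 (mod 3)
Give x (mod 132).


Moduli 4, 11, 3 are pairwise coprime; by CRT there is a unique solution modulo M = 4 · 11 · 3 = 132.
Solve pairwise, accumulating the modulus:
  Start with x ≡ 3 (mod 4).
  Combine with x ≡ 5 (mod 11): since gcd(4, 11) = 1, we get a unique residue mod 44.
    Write x = 3 + 4·t and substitute into x ≡ 5 (mod 11): 4·t ≡ 5 − 3 = 2 (mod 11).
    The inverse of 4 mod 11 is 3 (since 4·3 = 12 = 1·11 + 1), so t ≡ 3·2 = 6 ≡ 6 (mod 11).
    Then x = 3 + 4·6 = 27, valid modulo lcm(4, 11) = 44: x ≡ 27 (mod 44).
  Combine with x ≡ 1 (mod 3): since gcd(44, 3) = 1, we get a unique residue mod 132.
    Write x = 27 + 44·t and substitute into x ≡ 1 (mod 3): 44·t ≡ 1 − 27 = -26 (mod 3).
    Reduce coefficients mod 3: 2·t ≡ 1 (mod 3).
    The inverse of 2 mod 3 is 2 (since 2·2 = 4 = 1·3 + 1), so t ≡ 2·1 = 2 ≡ 2 (mod 3).
    Then x = 27 + 44·2 = 115, valid modulo lcm(44, 3) = 132: x ≡ 115 (mod 132).
Verify: 115 mod 4 = 3 ✓, 115 mod 11 = 5 ✓, 115 mod 3 = 1 ✓.

x ≡ 115 (mod 132).


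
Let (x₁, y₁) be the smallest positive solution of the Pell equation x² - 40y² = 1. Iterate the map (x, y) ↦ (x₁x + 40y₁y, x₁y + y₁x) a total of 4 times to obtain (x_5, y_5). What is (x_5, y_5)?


Step 1: Find the fundamental solution (x₁, y₁) of x² - 40y² = 1.
  Expand √40 as a continued fraction. a₀ = ⌊√40⌋ = 6; iterate m_{k+1} = d_k·a_k − m_k, d_{k+1} = (40 − m_{k+1}²)/d_k, a_{k+1} = ⌊(a₀ + m_{k+1})/d_{k+1}⌋ (starting m₀ = 0, d₀ = 1), with convergents p_k = a_k·p_{k-1} + p_{k-2}, q_k = a_k·q_{k-1} + q_{k-2} (p₋₁ = 1, q₋₁ = 0):
  k = 0: a₀ = 6; p₀/q₀ = 6/1; p₀² − 40·q₀² = 36 − 40 = -4.
  k = 1: m = 6, d = 4, a = ⌊(6 + 6)/4⌋ = 3; p/q = (3·6 + 1)/(3·1 + 0) = 19/3; p² − 40·q² = 361 − 360 = 1.
  The first convergent with p² − 40·q² = 1 gives the fundamental solution (x₁, y₁) = (19, 3).
Step 2: Apply the recurrence (x_{n+1}, y_{n+1}) = (x₁x_n + 40y₁y_n, x₁y_n + y₁x_n) repeatedly.
  From (x_1, y_1) = (19, 3): x_2 = 19·19 + 40·3·3 = 721; y_2 = 19·3 + 3·19 = 114.
  From (x_2, y_2) = (721, 114): x_3 = 19·721 + 40·3·114 = 27379; y_3 = 19·114 + 3·721 = 4329.
  From (x_3, y_3) = (27379, 4329): x_4 = 19·27379 + 40·3·4329 = 1039681; y_4 = 19·4329 + 3·27379 = 164388.
  From (x_4, y_4) = (1039681, 164388): x_5 = 19·1039681 + 40·3·164388 = 39480499; y_5 = 19·164388 + 3·1039681 = 6242415.
Step 3: Verify x_5² - 40·y_5² = 1558709801289001 - 1558709801289000 = 1 (should be 1). ✓

(x_1, y_1) = (19, 3); (x_5, y_5) = (39480499, 6242415).


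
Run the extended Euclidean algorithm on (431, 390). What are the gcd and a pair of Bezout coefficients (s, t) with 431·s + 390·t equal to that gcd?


Euclidean algorithm on (431, 390) — divide until remainder is 0:
  431 = 1 · 390 + 41
  390 = 9 · 41 + 21
  41 = 1 · 21 + 20
  21 = 1 · 20 + 1
  20 = 20 · 1 + 0
gcd(431, 390) = 1.
Track Bezout coefficients alongside the remainders: start with r₀ = 431 = a·1 + b·0 (s = 1, t = 0) and r₁ = 390 = a·0 + b·1 (s = 0, t = 1); each new remainder r_{k+1} = r_{k-1} − q_k·r_k inherits s_{k+1} = s_{k-1} − q_k·s_k, t_{k+1} = t_{k-1} − q_k·t_k, so r_k = a·s_k + b·t_k at every step:
  q = 1: r = 41, s = 1 − 1·0 = 1, t = 0 − 1·1 = -1  (check: 431·1 + 390·(-1) = 41)
  q = 9: r = 21, s = 0 − 9·1 = -9, t = 1 − 9·(-1) = 10  (check: 431·(-9) + 390·10 = 21)
  q = 1: r = 20, s = 1 − 1·(-9) = 10, t = -1 − 1·10 = -11  (check: 431·10 + 390·(-11) = 20)
  q = 1: r = 1, s = -9 − 1·10 = -19, t = 10 − 1·(-11) = 21  (check: 431·(-19) + 390·21 = 1)
The row with r = 1 (the gcd) gives the Bezout coefficients s = -19, t = 21.
Result: 431 · (-19) + 390 · (21) = 1.

gcd(431, 390) = 1; s = -19, t = 21 (check: 431·(-19) + 390·21 = 1).


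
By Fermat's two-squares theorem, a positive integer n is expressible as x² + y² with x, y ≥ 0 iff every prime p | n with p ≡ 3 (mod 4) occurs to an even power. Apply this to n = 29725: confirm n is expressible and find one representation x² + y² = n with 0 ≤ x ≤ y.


Step 1: Factor n = 29725 = 5^2 · 29 · 41.
Step 2: Check the mod-4 condition on each prime factor: 5 ≡ 1 (mod 4), exponent 2; 29 ≡ 1 (mod 4), exponent 1; 41 ≡ 1 (mod 4), exponent 1.
All primes ≡ 3 (mod 4) appear to even exponent (or don't appear), so by the two-squares theorem n IS expressible as a sum of two squares.
Step 3: Build a representation. Group n = k² · m with k = 5 and m = 29 · 41 = 1189 (a product of primes ≡ 1 (mod 4)); a representation of m scales to one of n via (k·x)² + (k·y)² = k²(x² + y²). Each prime p ≡ 1 (mod 4) is itself a sum of two squares; find a² by testing p − a² for a perfect square:
  29: 29 − 1² = 28, 29 − 2² = 25 = 5² ⇒ 29 = 2² + 5².
  41: 41 − 1² = 40, 41 − 2² = 37, 41 − 3² = 32, 41 − 4² = 25 = 5² ⇒ 41 = 4² + 5².
  Combine using the Brahmagupta–Fibonacci identity (a² + b²)(c² + d²) = (ac − bd)² + (ad + bc)² = (ac + bd)² + (ad − bc)²:
  29 · 41 = 1189: from (2² + 5²)(4² + 5²), take (2·4 − 5·5, 2·5 + 5·4) = (8 − 25, 10 + 20) = (-17, 30); dropping signs (only squares matter) gives (17, 30); check 17² + 30² = 289 + 900 = 1189 ✓.
  Scale by k = 5: (5·17, 5·30) = (85, 150).
Step 4: Order so x ≤ y and verify: 85² + 150² = 7225 + 22500 = 29725 = n. ✓

n = 29725 = 85² + 150² (one valid representation with x ≤ y).


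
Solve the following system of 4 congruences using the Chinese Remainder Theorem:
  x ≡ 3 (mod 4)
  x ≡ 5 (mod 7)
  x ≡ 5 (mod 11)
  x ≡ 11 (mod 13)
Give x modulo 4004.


Product of moduli M = 4 · 7 · 11 · 13 = 4004.
Merge one congruence at a time:
  Start: x ≡ 3 (mod 4).
  Combine with x ≡ 5 (mod 7); new modulus lcm = 28.
    Write x = 3 + 4·t and substitute into x ≡ 5 (mod 7): 4·t ≡ 5 − 3 = 2 (mod 7).
    The inverse of 4 mod 7 is 2 (since 4·2 = 8 = 1·7 + 1), so t ≡ 2·2 = 4 ≡ 4 (mod 7).
    Then x = 3 + 4·4 = 19, valid modulo lcm(4, 7) = 28: x ≡ 19 (mod 28).
  Combine with x ≡ 5 (mod 11); new modulus lcm = 308.
    Write x = 19 + 28·t and substitute into x ≡ 5 (mod 11): 28·t ≡ 5 − 19 = -14 (mod 11).
    Reduce coefficients mod 11: 6·t ≡ 8 (mod 11).
    The inverse of 6 mod 11 is 2 (since 6·2 = 12 = 1·11 + 1), so t ≡ 2·8 = 16 ≡ 5 (mod 11).
    Then x = 19 + 28·5 = 159, valid modulo lcm(28, 11) = 308: x ≡ 159 (mod 308).
  Combine with x ≡ 11 (mod 13); new modulus lcm = 4004.
    Write x = 159 + 308·t and substitute into x ≡ 11 (mod 13): 308·t ≡ 11 − 159 = -148 (mod 13).
    Reduce coefficients mod 13: 9·t ≡ 8 (mod 13).
    The inverse of 9 mod 13 is 3 (since 9·3 = 27 = 2·13 + 1), so t ≡ 3·8 = 24 ≡ 11 (mod 13).
    Then x = 159 + 308·11 = 3547, valid modulo lcm(308, 13) = 4004: x ≡ 3547 (mod 4004).
Verify against each original: 3547 mod 4 = 3, 3547 mod 7 = 5, 3547 mod 11 = 5, 3547 mod 13 = 11.

x ≡ 3547 (mod 4004).


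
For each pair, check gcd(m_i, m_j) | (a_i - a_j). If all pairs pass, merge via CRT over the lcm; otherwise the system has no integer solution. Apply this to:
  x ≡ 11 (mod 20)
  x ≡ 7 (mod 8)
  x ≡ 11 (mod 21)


Moduli 20, 8, 21 are not pairwise coprime, so CRT works modulo lcm(m_i) when all pairwise compatibility conditions hold.
Pairwise compatibility: gcd(m_i, m_j) must divide a_i - a_j for every pair.
Merge one congruence at a time:
  Start: x ≡ 11 (mod 20).
  Combine with x ≡ 7 (mod 8): gcd(20, 8) = 4; 7 - 11 = -4, which IS divisible by 4, so compatible.
    Write x = 11 + 20·t and substitute into x ≡ 7 (mod 8): 20·t ≡ 7 − 11 = -4 (mod 8).
    Divide the congruence (and modulus) by g = 4: 5·t ≡ -1 (mod 2).
    Reduce coefficients mod 2: 1·t ≡ 1 (mod 2).
    So t ≡ 1 (mod 2).
    Then x = 11 + 20·1 = 31, valid modulo lcm(20, 8) = 40: x ≡ 31 (mod 40).
  Combine with x ≡ 11 (mod 21): gcd(40, 21) = 1; 11 - 31 = -20, which IS divisible by 1, so compatible.
    Write x = 31 + 40·t and substitute into x ≡ 11 (mod 21): 40·t ≡ 11 − 31 = -20 (mod 21).
    Reduce coefficients mod 21: 19·t ≡ 1 (mod 21).
    The inverse of 19 mod 21 is 10 (since 19·10 = 190 = 9·21 + 1), so t ≡ 10·1 = 10 ≡ 10 (mod 21).
    Then x = 31 + 40·10 = 431, valid modulo lcm(40, 21) = 840: x ≡ 431 (mod 840).
Verify: 431 mod 20 = 11, 431 mod 8 = 7, 431 mod 21 = 11.

x ≡ 431 (mod 840).


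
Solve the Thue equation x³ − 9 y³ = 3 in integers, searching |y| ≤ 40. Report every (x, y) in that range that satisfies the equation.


The equation is x³ - 9y³ = 3. For fixed y, x³ = 9·y³ + 3, so a solution requires the RHS to be a perfect cube.
Strategy: iterate y from -40 to 40, compute RHS = 9·y³ + 3, and check whether it is a (positive or negative) perfect cube.
Check small values of y:
  y = 0: RHS = 3 is not a perfect cube.
  y = 1: RHS = 12 is not a perfect cube.
  y = -1: RHS = -6 is not a perfect cube.
  y = 2: RHS = 75 is not a perfect cube.
  y = -2: RHS = -69 is not a perfect cube.
  y = 3: RHS = 246 is not a perfect cube.
  y = -3: RHS = -240 is not a perfect cube.
Continuing the search up to |y| = 40 finds no solutions either.
No (x, y) in the scanned range satisfies the equation.

No integer solutions with |y| ≤ 40.


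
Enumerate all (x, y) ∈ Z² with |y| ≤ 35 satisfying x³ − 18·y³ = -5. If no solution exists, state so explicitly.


The equation is x³ - 18y³ = -5. For fixed y, x³ = 18·y³ − 5, so a solution requires the RHS to be a perfect cube.
Strategy: iterate y from -35 to 35, compute RHS = 18·y³ − 5, and check whether it is a (positive or negative) perfect cube.
Check small values of y:
  y = 0: RHS = -5 is not a perfect cube.
  y = 1: RHS = 13 is not a perfect cube.
  y = -1: RHS = -23 is not a perfect cube.
  y = 2: RHS = 139 is not a perfect cube.
  y = -2: RHS = -149 is not a perfect cube.
  y = 3: RHS = 481 is not a perfect cube.
  y = -3: RHS = -491 is not a perfect cube.
Continuing the search up to |y| = 35 finds no solutions either.
No (x, y) in the scanned range satisfies the equation.

No integer solutions with |y| ≤ 35.


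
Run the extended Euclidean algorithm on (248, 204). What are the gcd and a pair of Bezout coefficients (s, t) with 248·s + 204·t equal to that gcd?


Euclidean algorithm on (248, 204) — divide until remainder is 0:
  248 = 1 · 204 + 44
  204 = 4 · 44 + 28
  44 = 1 · 28 + 16
  28 = 1 · 16 + 12
  16 = 1 · 12 + 4
  12 = 3 · 4 + 0
gcd(248, 204) = 4.
Track Bezout coefficients alongside the remainders: start with r₀ = 248 = a·1 + b·0 (s = 1, t = 0) and r₁ = 204 = a·0 + b·1 (s = 0, t = 1); each new remainder r_{k+1} = r_{k-1} − q_k·r_k inherits s_{k+1} = s_{k-1} − q_k·s_k, t_{k+1} = t_{k-1} − q_k·t_k, so r_k = a·s_k + b·t_k at every step:
  q = 1: r = 44, s = 1 − 1·0 = 1, t = 0 − 1·1 = -1  (check: 248·1 + 204·(-1) = 44)
  q = 4: r = 28, s = 0 − 4·1 = -4, t = 1 − 4·(-1) = 5  (check: 248·(-4) + 204·5 = 28)
  q = 1: r = 16, s = 1 − 1·(-4) = 5, t = -1 − 1·5 = -6  (check: 248·5 + 204·(-6) = 16)
  q = 1: r = 12, s = -4 − 1·5 = -9, t = 5 − 1·(-6) = 11  (check: 248·(-9) + 204·11 = 12)
  q = 1: r = 4, s = 5 − 1·(-9) = 14, t = -6 − 1·11 = -17  (check: 248·14 + 204·(-17) = 4)
The row with r = 4 (the gcd) gives the Bezout coefficients s = 14, t = -17.
Result: 248 · (14) + 204 · (-17) = 4.

gcd(248, 204) = 4; s = 14, t = -17 (check: 248·14 + 204·(-17) = 4).


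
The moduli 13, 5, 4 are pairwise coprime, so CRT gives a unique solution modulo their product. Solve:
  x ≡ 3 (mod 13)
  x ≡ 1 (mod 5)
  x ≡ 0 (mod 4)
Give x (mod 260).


Moduli 13, 5, 4 are pairwise coprime; by CRT there is a unique solution modulo M = 13 · 5 · 4 = 260.
Solve pairwise, accumulating the modulus:
  Start with x ≡ 3 (mod 13).
  Combine with x ≡ 1 (mod 5): since gcd(13, 5) = 1, we get a unique residue mod 65.
    Write x = 3 + 13·t and substitute into x ≡ 1 (mod 5): 13·t ≡ 1 − 3 = -2 (mod 5).
    Reduce coefficients mod 5: 3·t ≡ 3 (mod 5).
    The inverse of 3 mod 5 is 2 (since 3·2 = 6 = 1·5 + 1), so t ≡ 2·3 = 6 ≡ 1 (mod 5).
    Then x = 3 + 13·1 = 16, valid modulo lcm(13, 5) = 65: x ≡ 16 (mod 65).
  Combine with x ≡ 0 (mod 4): since gcd(65, 4) = 1, we get a unique residue mod 260.
    Write x = 16 + 65·t and substitute into x ≡ 0 (mod 4): 65·t ≡ 0 − 16 = -16 (mod 4).
    Reduce coefficients mod 4: 1·t ≡ 0 (mod 4).
    So t ≡ 0 (mod 4).
    Then x = 16 + 65·0 = 16, valid modulo lcm(65, 4) = 260: x ≡ 16 (mod 260).
Verify: 16 mod 13 = 3 ✓, 16 mod 5 = 1 ✓, 16 mod 4 = 0 ✓.

x ≡ 16 (mod 260).


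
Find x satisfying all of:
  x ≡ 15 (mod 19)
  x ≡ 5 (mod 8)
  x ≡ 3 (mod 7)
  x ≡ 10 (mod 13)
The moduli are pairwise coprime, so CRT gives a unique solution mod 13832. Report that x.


Product of moduli M = 19 · 8 · 7 · 13 = 13832.
Merge one congruence at a time:
  Start: x ≡ 15 (mod 19).
  Combine with x ≡ 5 (mod 8); new modulus lcm = 152.
    Write x = 15 + 19·t and substitute into x ≡ 5 (mod 8): 19·t ≡ 5 − 15 = -10 (mod 8).
    Reduce coefficients mod 8: 3·t ≡ 6 (mod 8).
    The inverse of 3 mod 8 is 3 (since 3·3 = 9 = 1·8 + 1), so t ≡ 3·6 = 18 ≡ 2 (mod 8).
    Then x = 15 + 19·2 = 53, valid modulo lcm(19, 8) = 152: x ≡ 53 (mod 152).
  Combine with x ≡ 3 (mod 7); new modulus lcm = 1064.
    Write x = 53 + 152·t and substitute into x ≡ 3 (mod 7): 152·t ≡ 3 − 53 = -50 (mod 7).
    Reduce coefficients mod 7: 5·t ≡ 6 (mod 7).
    The inverse of 5 mod 7 is 3 (since 5·3 = 15 = 2·7 + 1), so t ≡ 3·6 = 18 ≡ 4 (mod 7).
    Then x = 53 + 152·4 = 661, valid modulo lcm(152, 7) = 1064: x ≡ 661 (mod 1064).
  Combine with x ≡ 10 (mod 13); new modulus lcm = 13832.
    Write x = 661 + 1064·t and substitute into x ≡ 10 (mod 13): 1064·t ≡ 10 − 661 = -651 (mod 13).
    Reduce coefficients mod 13: 11·t ≡ 12 (mod 13).
    The inverse of 11 mod 13 is 6 (since 11·6 = 66 = 5·13 + 1), so t ≡ 6·12 = 72 ≡ 7 (mod 13).
    Then x = 661 + 1064·7 = 8109, valid modulo lcm(1064, 13) = 13832: x ≡ 8109 (mod 13832).
Verify against each original: 8109 mod 19 = 15, 8109 mod 8 = 5, 8109 mod 7 = 3, 8109 mod 13 = 10.

x ≡ 8109 (mod 13832).


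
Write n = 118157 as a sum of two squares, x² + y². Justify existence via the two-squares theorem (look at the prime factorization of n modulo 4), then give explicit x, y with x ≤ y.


Step 1: Factor n = 118157 = 13 · 61 · 149.
Step 2: Check the mod-4 condition on each prime factor: 13 ≡ 1 (mod 4), exponent 1; 61 ≡ 1 (mod 4), exponent 1; 149 ≡ 1 (mod 4), exponent 1.
All primes ≡ 3 (mod 4) appear to even exponent (or don't appear), so by the two-squares theorem n IS expressible as a sum of two squares.
Step 3: Build a representation. Here n = 13 · 61 · 149 is a product of primes ≡ 1 (mod 4). Each prime p ≡ 1 (mod 4) is itself a sum of two squares; find a² by testing p − a² for a perfect square:
  13: 13 − 1² = 12, 13 − 2² = 9 = 3² ⇒ 13 = 2² + 3².
  61: 61 − 1² = 60, 61 − 2² = 57, 61 − 3² = 52, 61 − 4² = 45, 61 − 5² = 36 = 6² ⇒ 61 = 5² + 6².
  149: 149 − 1² = 148, 149 − 2² = 145, 149 − 3² = 140, 149 − 4² = 133, 149 − 5² = 124, 149 − 6² = 113, 149 − 7² = 100 = 10² ⇒ 149 = 7² + 10².
  Combine using the Brahmagupta–Fibonacci identity (a² + b²)(c² + d²) = (ac − bd)² + (ad + bc)² = (ac + bd)² + (ad − bc)²:
  13 · 61 = 793: from (2² + 3²)(5² + 6²), take (2·5 − 3·6, 2·6 + 3·5) = (10 − 18, 12 + 15) = (-8, 27); dropping signs (only squares matter) gives (8, 27); check 8² + 27² = 64 + 729 = 793 ✓.
  793 · 149 = 118157: from (8² + 27²)(7² + 10²), take (8·7 − 27·10, 8·10 + 27·7) = (56 − 270, 80 + 189) = (-214, 269); dropping signs (only squares matter) gives (214, 269); check 214² + 269² = 45796 + 72361 = 118157 ✓.
Step 4: Order so x ≤ y and verify: 214² + 269² = 45796 + 72361 = 118157 = n. ✓

n = 118157 = 214² + 269² (one valid representation with x ≤ y).


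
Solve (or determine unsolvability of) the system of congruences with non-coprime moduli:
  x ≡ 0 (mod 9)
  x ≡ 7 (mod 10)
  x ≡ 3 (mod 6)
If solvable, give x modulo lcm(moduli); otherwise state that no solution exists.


Moduli 9, 10, 6 are not pairwise coprime, so CRT works modulo lcm(m_i) when all pairwise compatibility conditions hold.
Pairwise compatibility: gcd(m_i, m_j) must divide a_i - a_j for every pair.
Merge one congruence at a time:
  Start: x ≡ 0 (mod 9).
  Combine with x ≡ 7 (mod 10): gcd(9, 10) = 1; 7 - 0 = 7, which IS divisible by 1, so compatible.
    Write x = 0 + 9·t and substitute into x ≡ 7 (mod 10): 9·t ≡ 7 − 0 = 7 (mod 10).
    The inverse of 9 mod 10 is 9 (since 9·9 = 81 = 8·10 + 1), so t ≡ 9·7 = 63 ≡ 3 (mod 10).
    Then x = 0 + 9·3 = 27, valid modulo lcm(9, 10) = 90: x ≡ 27 (mod 90).
  Combine with x ≡ 3 (mod 6): gcd(90, 6) = 6; 3 - 27 = -24, which IS divisible by 6, so compatible.
    Write x = 27 + 90·t and substitute into x ≡ 3 (mod 6): 90·t ≡ 3 − 27 = -24 (mod 6).
    Divide the congruence (and modulus) by g = 6: 15·t ≡ -4 (mod 1).
    Modulo 1 every t works; take t = 0.
    Then x = 27 + 90·0 = 27, valid modulo lcm(90, 6) = 90: x ≡ 27 (mod 90).
Verify: 27 mod 9 = 0, 27 mod 10 = 7, 27 mod 6 = 3.

x ≡ 27 (mod 90).


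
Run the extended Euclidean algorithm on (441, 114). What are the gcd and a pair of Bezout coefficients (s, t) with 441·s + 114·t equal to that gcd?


Euclidean algorithm on (441, 114) — divide until remainder is 0:
  441 = 3 · 114 + 99
  114 = 1 · 99 + 15
  99 = 6 · 15 + 9
  15 = 1 · 9 + 6
  9 = 1 · 6 + 3
  6 = 2 · 3 + 0
gcd(441, 114) = 3.
Track Bezout coefficients alongside the remainders: start with r₀ = 441 = a·1 + b·0 (s = 1, t = 0) and r₁ = 114 = a·0 + b·1 (s = 0, t = 1); each new remainder r_{k+1} = r_{k-1} − q_k·r_k inherits s_{k+1} = s_{k-1} − q_k·s_k, t_{k+1} = t_{k-1} − q_k·t_k, so r_k = a·s_k + b·t_k at every step:
  q = 3: r = 99, s = 1 − 3·0 = 1, t = 0 − 3·1 = -3  (check: 441·1 + 114·(-3) = 99)
  q = 1: r = 15, s = 0 − 1·1 = -1, t = 1 − 1·(-3) = 4  (check: 441·(-1) + 114·4 = 15)
  q = 6: r = 9, s = 1 − 6·(-1) = 7, t = -3 − 6·4 = -27  (check: 441·7 + 114·(-27) = 9)
  q = 1: r = 6, s = -1 − 1·7 = -8, t = 4 − 1·(-27) = 31  (check: 441·(-8) + 114·31 = 6)
  q = 1: r = 3, s = 7 − 1·(-8) = 15, t = -27 − 1·31 = -58  (check: 441·15 + 114·(-58) = 3)
The row with r = 3 (the gcd) gives the Bezout coefficients s = 15, t = -58.
Result: 441 · (15) + 114 · (-58) = 3.

gcd(441, 114) = 3; s = 15, t = -58 (check: 441·15 + 114·(-58) = 3).


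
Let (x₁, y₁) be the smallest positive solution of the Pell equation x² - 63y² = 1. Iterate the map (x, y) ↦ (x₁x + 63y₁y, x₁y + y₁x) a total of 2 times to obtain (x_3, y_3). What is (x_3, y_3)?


Step 1: Find the fundamental solution (x₁, y₁) of x² - 63y² = 1.
  Expand √63 as a continued fraction. a₀ = ⌊√63⌋ = 7; iterate m_{k+1} = d_k·a_k − m_k, d_{k+1} = (63 − m_{k+1}²)/d_k, a_{k+1} = ⌊(a₀ + m_{k+1})/d_{k+1}⌋ (starting m₀ = 0, d₀ = 1), with convergents p_k = a_k·p_{k-1} + p_{k-2}, q_k = a_k·q_{k-1} + q_{k-2} (p₋₁ = 1, q₋₁ = 0):
  k = 0: a₀ = 7; p₀/q₀ = 7/1; p₀² − 63·q₀² = 49 − 63 = -14.
  k = 1: m = 7, d = 14, a = ⌊(7 + 7)/14⌋ = 1; p/q = (1·7 + 1)/(1·1 + 0) = 8/1; p² − 63·q² = 64 − 63 = 1.
  The first convergent with p² − 63·q² = 1 gives the fundamental solution (x₁, y₁) = (8, 1).
Step 2: Apply the recurrence (x_{n+1}, y_{n+1}) = (x₁x_n + 63y₁y_n, x₁y_n + y₁x_n) repeatedly.
  From (x_1, y_1) = (8, 1): x_2 = 8·8 + 63·1·1 = 127; y_2 = 8·1 + 1·8 = 16.
  From (x_2, y_2) = (127, 16): x_3 = 8·127 + 63·1·16 = 2024; y_3 = 8·16 + 1·127 = 255.
Step 3: Verify x_3² - 63·y_3² = 4096576 - 4096575 = 1 (should be 1). ✓

(x_1, y_1) = (8, 1); (x_3, y_3) = (2024, 255).


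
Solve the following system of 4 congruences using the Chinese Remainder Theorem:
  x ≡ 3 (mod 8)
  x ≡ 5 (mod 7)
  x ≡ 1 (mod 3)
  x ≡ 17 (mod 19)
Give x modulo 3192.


Product of moduli M = 8 · 7 · 3 · 19 = 3192.
Merge one congruence at a time:
  Start: x ≡ 3 (mod 8).
  Combine with x ≡ 5 (mod 7); new modulus lcm = 56.
    Write x = 3 + 8·t and substitute into x ≡ 5 (mod 7): 8·t ≡ 5 − 3 = 2 (mod 7).
    Reduce coefficients mod 7: 1·t ≡ 2 (mod 7).
    So t ≡ 2 (mod 7).
    Then x = 3 + 8·2 = 19, valid modulo lcm(8, 7) = 56: x ≡ 19 (mod 56).
  Combine with x ≡ 1 (mod 3); new modulus lcm = 168.
    Write x = 19 + 56·t and substitute into x ≡ 1 (mod 3): 56·t ≡ 1 − 19 = -18 (mod 3).
    Reduce coefficients mod 3: 2·t ≡ 0 (mod 3).
    The inverse of 2 mod 3 is 2 (since 2·2 = 4 = 1·3 + 1), so t ≡ 2·0 = 0 ≡ 0 (mod 3).
    Then x = 19 + 56·0 = 19, valid modulo lcm(56, 3) = 168: x ≡ 19 (mod 168).
  Combine with x ≡ 17 (mod 19); new modulus lcm = 3192.
    Write x = 19 + 168·t and substitute into x ≡ 17 (mod 19): 168·t ≡ 17 − 19 = -2 (mod 19).
    Reduce coefficients mod 19: 16·t ≡ 17 (mod 19).
    The inverse of 16 mod 19 is 6 (since 16·6 = 96 = 5·19 + 1), so t ≡ 6·17 = 102 ≡ 7 (mod 19).
    Then x = 19 + 168·7 = 1195, valid modulo lcm(168, 19) = 3192: x ≡ 1195 (mod 3192).
Verify against each original: 1195 mod 8 = 3, 1195 mod 7 = 5, 1195 mod 3 = 1, 1195 mod 19 = 17.

x ≡ 1195 (mod 3192).


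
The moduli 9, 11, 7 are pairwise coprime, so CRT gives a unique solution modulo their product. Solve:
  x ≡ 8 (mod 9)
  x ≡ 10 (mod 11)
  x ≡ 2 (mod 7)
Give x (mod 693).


Moduli 9, 11, 7 are pairwise coprime; by CRT there is a unique solution modulo M = 9 · 11 · 7 = 693.
Solve pairwise, accumulating the modulus:
  Start with x ≡ 8 (mod 9).
  Combine with x ≡ 10 (mod 11): since gcd(9, 11) = 1, we get a unique residue mod 99.
    Write x = 8 + 9·t and substitute into x ≡ 10 (mod 11): 9·t ≡ 10 − 8 = 2 (mod 11).
    The inverse of 9 mod 11 is 5 (since 9·5 = 45 = 4·11 + 1), so t ≡ 5·2 = 10 ≡ 10 (mod 11).
    Then x = 8 + 9·10 = 98, valid modulo lcm(9, 11) = 99: x ≡ 98 (mod 99).
  Combine with x ≡ 2 (mod 7): since gcd(99, 7) = 1, we get a unique residue mod 693.
    Write x = 98 + 99·t and substitute into x ≡ 2 (mod 7): 99·t ≡ 2 − 98 = -96 (mod 7).
    Reduce coefficients mod 7: 1·t ≡ 2 (mod 7).
    So t ≡ 2 (mod 7).
    Then x = 98 + 99·2 = 296, valid modulo lcm(99, 7) = 693: x ≡ 296 (mod 693).
Verify: 296 mod 9 = 8 ✓, 296 mod 11 = 10 ✓, 296 mod 7 = 2 ✓.

x ≡ 296 (mod 693).


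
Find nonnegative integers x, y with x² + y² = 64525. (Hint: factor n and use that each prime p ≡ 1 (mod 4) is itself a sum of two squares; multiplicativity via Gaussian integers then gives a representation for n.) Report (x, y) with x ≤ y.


Step 1: Factor n = 64525 = 5^2 · 29 · 89.
Step 2: Check the mod-4 condition on each prime factor: 5 ≡ 1 (mod 4), exponent 2; 29 ≡ 1 (mod 4), exponent 1; 89 ≡ 1 (mod 4), exponent 1.
All primes ≡ 3 (mod 4) appear to even exponent (or don't appear), so by the two-squares theorem n IS expressible as a sum of two squares.
Step 3: Build a representation. Group n = k² · m with k = 5 and m = 29 · 89 = 2581 (a product of primes ≡ 1 (mod 4)); a representation of m scales to one of n via (k·x)² + (k·y)² = k²(x² + y²). Each prime p ≡ 1 (mod 4) is itself a sum of two squares; find a² by testing p − a² for a perfect square:
  29: 29 − 1² = 28, 29 − 2² = 25 = 5² ⇒ 29 = 2² + 5².
  89: 89 − 1² = 88, 89 − 2² = 85, 89 − 3² = 80, 89 − 4² = 73, 89 − 5² = 64 = 8² ⇒ 89 = 5² + 8².
  Combine using the Brahmagupta–Fibonacci identity (a² + b²)(c² + d²) = (ac − bd)² + (ad + bc)² = (ac + bd)² + (ad − bc)²:
  29 · 89 = 2581: from (2² + 5²)(5² + 8²), take (2·5 − 5·8, 2·8 + 5·5) = (10 − 40, 16 + 25) = (-30, 41); dropping signs (only squares matter) gives (30, 41); check 30² + 41² = 900 + 1681 = 2581 ✓.
  Scale by k = 5: (5·30, 5·41) = (150, 205).
Step 4: Order so x ≤ y and verify: 150² + 205² = 22500 + 42025 = 64525 = n. ✓

n = 64525 = 150² + 205² (one valid representation with x ≤ y).


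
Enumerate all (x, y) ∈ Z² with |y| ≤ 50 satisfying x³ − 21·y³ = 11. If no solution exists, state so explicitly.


The equation is x³ - 21y³ = 11. For fixed y, x³ = 21·y³ + 11, so a solution requires the RHS to be a perfect cube.
Strategy: iterate y from -50 to 50, compute RHS = 21·y³ + 11, and check whether it is a (positive or negative) perfect cube.
Check small values of y:
  y = 0: RHS = 11 is not a perfect cube.
  y = 1: RHS = 32 is not a perfect cube.
  y = -1: RHS = -10 is not a perfect cube.
  y = 2: RHS = 179 is not a perfect cube.
  y = -2: RHS = -157 is not a perfect cube.
  y = 3: RHS = 578 is not a perfect cube.
  y = -3: RHS = -556 is not a perfect cube.
Continuing the search up to |y| = 50 finds no solutions either.
No (x, y) in the scanned range satisfies the equation.

No integer solutions with |y| ≤ 50.


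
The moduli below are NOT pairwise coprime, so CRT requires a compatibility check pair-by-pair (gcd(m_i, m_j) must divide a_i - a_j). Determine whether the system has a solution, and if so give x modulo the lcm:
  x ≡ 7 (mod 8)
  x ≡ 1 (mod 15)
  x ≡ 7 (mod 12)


Moduli 8, 15, 12 are not pairwise coprime, so CRT works modulo lcm(m_i) when all pairwise compatibility conditions hold.
Pairwise compatibility: gcd(m_i, m_j) must divide a_i - a_j for every pair.
Merge one congruence at a time:
  Start: x ≡ 7 (mod 8).
  Combine with x ≡ 1 (mod 15): gcd(8, 15) = 1; 1 - 7 = -6, which IS divisible by 1, so compatible.
    Write x = 7 + 8·t and substitute into x ≡ 1 (mod 15): 8·t ≡ 1 − 7 = -6 (mod 15).
    Reduce coefficients mod 15: 8·t ≡ 9 (mod 15).
    The inverse of 8 mod 15 is 2 (since 8·2 = 16 = 1·15 + 1), so t ≡ 2·9 = 18 ≡ 3 (mod 15).
    Then x = 7 + 8·3 = 31, valid modulo lcm(8, 15) = 120: x ≡ 31 (mod 120).
  Combine with x ≡ 7 (mod 12): gcd(120, 12) = 12; 7 - 31 = -24, which IS divisible by 12, so compatible.
    Write x = 31 + 120·t and substitute into x ≡ 7 (mod 12): 120·t ≡ 7 − 31 = -24 (mod 12).
    Divide the congruence (and modulus) by g = 12: 10·t ≡ -2 (mod 1).
    Modulo 1 every t works; take t = 0.
    Then x = 31 + 120·0 = 31, valid modulo lcm(120, 12) = 120: x ≡ 31 (mod 120).
Verify: 31 mod 8 = 7, 31 mod 15 = 1, 31 mod 12 = 7.

x ≡ 31 (mod 120).


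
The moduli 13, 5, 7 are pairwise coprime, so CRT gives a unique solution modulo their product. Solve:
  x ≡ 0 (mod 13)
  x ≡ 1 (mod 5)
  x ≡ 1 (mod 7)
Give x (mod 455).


Moduli 13, 5, 7 are pairwise coprime; by CRT there is a unique solution modulo M = 13 · 5 · 7 = 455.
Solve pairwise, accumulating the modulus:
  Start with x ≡ 0 (mod 13).
  Combine with x ≡ 1 (mod 5): since gcd(13, 5) = 1, we get a unique residue mod 65.
    Write x = 0 + 13·t and substitute into x ≡ 1 (mod 5): 13·t ≡ 1 − 0 = 1 (mod 5).
    Reduce coefficients mod 5: 3·t ≡ 1 (mod 5).
    The inverse of 3 mod 5 is 2 (since 3·2 = 6 = 1·5 + 1), so t ≡ 2·1 = 2 ≡ 2 (mod 5).
    Then x = 0 + 13·2 = 26, valid modulo lcm(13, 5) = 65: x ≡ 26 (mod 65).
  Combine with x ≡ 1 (mod 7): since gcd(65, 7) = 1, we get a unique residue mod 455.
    Write x = 26 + 65·t and substitute into x ≡ 1 (mod 7): 65·t ≡ 1 − 26 = -25 (mod 7).
    Reduce coefficients mod 7: 2·t ≡ 3 (mod 7).
    The inverse of 2 mod 7 is 4 (since 2·4 = 8 = 1·7 + 1), so t ≡ 4·3 = 12 ≡ 5 (mod 7).
    Then x = 26 + 65·5 = 351, valid modulo lcm(65, 7) = 455: x ≡ 351 (mod 455).
Verify: 351 mod 13 = 0 ✓, 351 mod 5 = 1 ✓, 351 mod 7 = 1 ✓.

x ≡ 351 (mod 455).


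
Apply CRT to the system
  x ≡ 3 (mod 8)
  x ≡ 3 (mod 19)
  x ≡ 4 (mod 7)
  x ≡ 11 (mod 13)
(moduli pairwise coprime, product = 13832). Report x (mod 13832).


Product of moduli M = 8 · 19 · 7 · 13 = 13832.
Merge one congruence at a time:
  Start: x ≡ 3 (mod 8).
  Combine with x ≡ 3 (mod 19); new modulus lcm = 152.
    Write x = 3 + 8·t and substitute into x ≡ 3 (mod 19): 8·t ≡ 3 − 3 = 0 (mod 19).
    The inverse of 8 mod 19 is 12 (since 8·12 = 96 = 5·19 + 1), so t ≡ 12·0 = 0 ≡ 0 (mod 19).
    Then x = 3 + 8·0 = 3, valid modulo lcm(8, 19) = 152: x ≡ 3 (mod 152).
  Combine with x ≡ 4 (mod 7); new modulus lcm = 1064.
    Write x = 3 + 152·t and substitute into x ≡ 4 (mod 7): 152·t ≡ 4 − 3 = 1 (mod 7).
    Reduce coefficients mod 7: 5·t ≡ 1 (mod 7).
    The inverse of 5 mod 7 is 3 (since 5·3 = 15 = 2·7 + 1), so t ≡ 3·1 = 3 ≡ 3 (mod 7).
    Then x = 3 + 152·3 = 459, valid modulo lcm(152, 7) = 1064: x ≡ 459 (mod 1064).
  Combine with x ≡ 11 (mod 13); new modulus lcm = 13832.
    Write x = 459 + 1064·t and substitute into x ≡ 11 (mod 13): 1064·t ≡ 11 − 459 = -448 (mod 13).
    Reduce coefficients mod 13: 11·t ≡ 7 (mod 13).
    The inverse of 11 mod 13 is 6 (since 11·6 = 66 = 5·13 + 1), so t ≡ 6·7 = 42 ≡ 3 (mod 13).
    Then x = 459 + 1064·3 = 3651, valid modulo lcm(1064, 13) = 13832: x ≡ 3651 (mod 13832).
Verify against each original: 3651 mod 8 = 3, 3651 mod 19 = 3, 3651 mod 7 = 4, 3651 mod 13 = 11.

x ≡ 3651 (mod 13832).


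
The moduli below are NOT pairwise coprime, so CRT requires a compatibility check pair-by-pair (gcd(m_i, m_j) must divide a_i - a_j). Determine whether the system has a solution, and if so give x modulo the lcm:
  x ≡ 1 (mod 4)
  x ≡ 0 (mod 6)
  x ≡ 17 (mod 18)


Moduli 4, 6, 18 are not pairwise coprime, so CRT works modulo lcm(m_i) when all pairwise compatibility conditions hold.
Pairwise compatibility: gcd(m_i, m_j) must divide a_i - a_j for every pair.
Merge one congruence at a time:
  Start: x ≡ 1 (mod 4).
  Combine with x ≡ 0 (mod 6): gcd(4, 6) = 2, and 0 - 1 = -1 is NOT divisible by 2.
    ⇒ system is inconsistent (no integer solution).

No solution (the system is inconsistent).


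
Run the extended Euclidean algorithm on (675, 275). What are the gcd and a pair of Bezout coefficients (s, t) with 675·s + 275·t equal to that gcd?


Euclidean algorithm on (675, 275) — divide until remainder is 0:
  675 = 2 · 275 + 125
  275 = 2 · 125 + 25
  125 = 5 · 25 + 0
gcd(675, 275) = 25.
Track Bezout coefficients alongside the remainders: start with r₀ = 675 = a·1 + b·0 (s = 1, t = 0) and r₁ = 275 = a·0 + b·1 (s = 0, t = 1); each new remainder r_{k+1} = r_{k-1} − q_k·r_k inherits s_{k+1} = s_{k-1} − q_k·s_k, t_{k+1} = t_{k-1} − q_k·t_k, so r_k = a·s_k + b·t_k at every step:
  q = 2: r = 125, s = 1 − 2·0 = 1, t = 0 − 2·1 = -2  (check: 675·1 + 275·(-2) = 125)
  q = 2: r = 25, s = 0 − 2·1 = -2, t = 1 − 2·(-2) = 5  (check: 675·(-2) + 275·5 = 25)
The row with r = 25 (the gcd) gives the Bezout coefficients s = -2, t = 5.
Result: 675 · (-2) + 275 · (5) = 25.

gcd(675, 275) = 25; s = -2, t = 5 (check: 675·(-2) + 275·5 = 25).


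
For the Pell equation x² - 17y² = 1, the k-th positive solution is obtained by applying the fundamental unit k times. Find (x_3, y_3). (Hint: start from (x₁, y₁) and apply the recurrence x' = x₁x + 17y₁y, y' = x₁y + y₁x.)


Step 1: Find the fundamental solution (x₁, y₁) of x² - 17y² = 1.
  Expand √17 as a continued fraction. a₀ = ⌊√17⌋ = 4; iterate m_{k+1} = d_k·a_k − m_k, d_{k+1} = (17 − m_{k+1}²)/d_k, a_{k+1} = ⌊(a₀ + m_{k+1})/d_{k+1}⌋ (starting m₀ = 0, d₀ = 1), with convergents p_k = a_k·p_{k-1} + p_{k-2}, q_k = a_k·q_{k-1} + q_{k-2} (p₋₁ = 1, q₋₁ = 0):
  k = 0: a₀ = 4; p₀/q₀ = 4/1; p₀² − 17·q₀² = 16 − 17 = -1.
  k = 1: m = 4, d = 1, a = ⌊(4 + 4)/1⌋ = 8; p/q = (8·4 + 1)/(8·1 + 0) = 33/8; p² − 17·q² = 1089 − 1088 = 1.
  The first convergent with p² − 17·q² = 1 gives the fundamental solution (x₁, y₁) = (33, 8).
Step 2: Apply the recurrence (x_{n+1}, y_{n+1}) = (x₁x_n + 17y₁y_n, x₁y_n + y₁x_n) repeatedly.
  From (x_1, y_1) = (33, 8): x_2 = 33·33 + 17·8·8 = 2177; y_2 = 33·8 + 8·33 = 528.
  From (x_2, y_2) = (2177, 528): x_3 = 33·2177 + 17·8·528 = 143649; y_3 = 33·528 + 8·2177 = 34840.
Step 3: Verify x_3² - 17·y_3² = 20635035201 - 20635035200 = 1 (should be 1). ✓

(x_1, y_1) = (33, 8); (x_3, y_3) = (143649, 34840).


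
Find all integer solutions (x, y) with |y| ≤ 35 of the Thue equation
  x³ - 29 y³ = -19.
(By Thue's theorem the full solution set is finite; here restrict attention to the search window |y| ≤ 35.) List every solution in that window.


The equation is x³ - 29y³ = -19. For fixed y, x³ = 29·y³ − 19, so a solution requires the RHS to be a perfect cube.
Strategy: iterate y from -35 to 35, compute RHS = 29·y³ − 19, and check whether it is a (positive or negative) perfect cube.
Check small values of y:
  y = 0: RHS = -19 is not a perfect cube.
  y = 1: RHS = 10 is not a perfect cube.
  y = -1: RHS = -48 is not a perfect cube.
  y = 2: RHS = 213 is not a perfect cube.
  y = -2: RHS = -251 is not a perfect cube.
  y = 3: RHS = 764 is not a perfect cube.
  y = -3: RHS = -802 is not a perfect cube.
Continuing the search up to |y| = 35 finds no solutions either.
No (x, y) in the scanned range satisfies the equation.

No integer solutions with |y| ≤ 35.


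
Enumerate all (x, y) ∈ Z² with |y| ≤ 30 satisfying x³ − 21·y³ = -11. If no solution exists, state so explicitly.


The equation is x³ - 21y³ = -11. For fixed y, x³ = 21·y³ − 11, so a solution requires the RHS to be a perfect cube.
Strategy: iterate y from -30 to 30, compute RHS = 21·y³ − 11, and check whether it is a (positive or negative) perfect cube.
Check small values of y:
  y = 0: RHS = -11 is not a perfect cube.
  y = 1: RHS = 10 is not a perfect cube.
  y = -1: RHS = -32 is not a perfect cube.
  y = 2: RHS = 157 is not a perfect cube.
  y = -2: RHS = -179 is not a perfect cube.
  y = 3: RHS = 556 is not a perfect cube.
  y = -3: RHS = -578 is not a perfect cube.
Continuing the search up to |y| = 30 finds no solutions either.
No (x, y) in the scanned range satisfies the equation.

No integer solutions with |y| ≤ 30.


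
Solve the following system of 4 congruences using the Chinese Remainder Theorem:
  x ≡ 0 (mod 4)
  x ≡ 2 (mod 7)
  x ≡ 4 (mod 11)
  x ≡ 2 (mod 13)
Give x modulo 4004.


Product of moduli M = 4 · 7 · 11 · 13 = 4004.
Merge one congruence at a time:
  Start: x ≡ 0 (mod 4).
  Combine with x ≡ 2 (mod 7); new modulus lcm = 28.
    Write x = 0 + 4·t and substitute into x ≡ 2 (mod 7): 4·t ≡ 2 − 0 = 2 (mod 7).
    The inverse of 4 mod 7 is 2 (since 4·2 = 8 = 1·7 + 1), so t ≡ 2·2 = 4 ≡ 4 (mod 7).
    Then x = 0 + 4·4 = 16, valid modulo lcm(4, 7) = 28: x ≡ 16 (mod 28).
  Combine with x ≡ 4 (mod 11); new modulus lcm = 308.
    Write x = 16 + 28·t and substitute into x ≡ 4 (mod 11): 28·t ≡ 4 − 16 = -12 (mod 11).
    Reduce coefficients mod 11: 6·t ≡ 10 (mod 11).
    The inverse of 6 mod 11 is 2 (since 6·2 = 12 = 1·11 + 1), so t ≡ 2·10 = 20 ≡ 9 (mod 11).
    Then x = 16 + 28·9 = 268, valid modulo lcm(28, 11) = 308: x ≡ 268 (mod 308).
  Combine with x ≡ 2 (mod 13); new modulus lcm = 4004.
    Write x = 268 + 308·t and substitute into x ≡ 2 (mod 13): 308·t ≡ 2 − 268 = -266 (mod 13).
    Reduce coefficients mod 13: 9·t ≡ 7 (mod 13).
    The inverse of 9 mod 13 is 3 (since 9·3 = 27 = 2·13 + 1), so t ≡ 3·7 = 21 ≡ 8 (mod 13).
    Then x = 268 + 308·8 = 2732, valid modulo lcm(308, 13) = 4004: x ≡ 2732 (mod 4004).
Verify against each original: 2732 mod 4 = 0, 2732 mod 7 = 2, 2732 mod 11 = 4, 2732 mod 13 = 2.

x ≡ 2732 (mod 4004).


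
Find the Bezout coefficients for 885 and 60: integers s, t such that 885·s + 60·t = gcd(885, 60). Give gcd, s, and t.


Euclidean algorithm on (885, 60) — divide until remainder is 0:
  885 = 14 · 60 + 45
  60 = 1 · 45 + 15
  45 = 3 · 15 + 0
gcd(885, 60) = 15.
Track Bezout coefficients alongside the remainders: start with r₀ = 885 = a·1 + b·0 (s = 1, t = 0) and r₁ = 60 = a·0 + b·1 (s = 0, t = 1); each new remainder r_{k+1} = r_{k-1} − q_k·r_k inherits s_{k+1} = s_{k-1} − q_k·s_k, t_{k+1} = t_{k-1} − q_k·t_k, so r_k = a·s_k + b·t_k at every step:
  q = 14: r = 45, s = 1 − 14·0 = 1, t = 0 − 14·1 = -14  (check: 885·1 + 60·(-14) = 45)
  q = 1: r = 15, s = 0 − 1·1 = -1, t = 1 − 1·(-14) = 15  (check: 885·(-1) + 60·15 = 15)
The row with r = 15 (the gcd) gives the Bezout coefficients s = -1, t = 15.
Result: 885 · (-1) + 60 · (15) = 15.

gcd(885, 60) = 15; s = -1, t = 15 (check: 885·(-1) + 60·15 = 15).
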